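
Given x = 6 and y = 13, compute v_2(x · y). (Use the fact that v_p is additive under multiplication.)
v_2(78) = 1

v_p(x) = 1 (factor: 6 = 2^1 · 3); v_p(y) = 0 (factor: 13 = 2^0 · 13). Additivity: v_p(xy) = v_p(x) + v_p(y) = 1 + 0 = 1. (Direct check: xy = 78 = 2^1 · (39).)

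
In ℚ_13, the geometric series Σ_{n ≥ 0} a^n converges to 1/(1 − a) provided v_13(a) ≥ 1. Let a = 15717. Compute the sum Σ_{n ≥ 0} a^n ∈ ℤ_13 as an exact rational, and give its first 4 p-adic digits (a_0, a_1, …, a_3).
Σ a^n = 1/(1 − a) = -1/15716;  first 4 digits = (1, 0, 2, 7)

v_13(a) = 2 ≥ 1, so the series converges in ℤ_13 to 1/(1 − a) = 1/(1 − 15717) = -1/15716. Expand this rational in ℤ_13: compute digits iteratively via d_i = x_i mod 13, x_{i+1} = (x_i − d_i)/13. The first 4 digits are (1, 0, 2, 7).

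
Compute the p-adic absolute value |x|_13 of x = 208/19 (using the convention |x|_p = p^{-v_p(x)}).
|208/19|_13 = 1/13

Step 1 — compute v_13(x) by factoring powers of 13 out of the numerator and denominator: v_13(208/19) = 1. Step 2 — apply |x|_p = p^{-v_p(x)} = 13^{-1} = 1/13.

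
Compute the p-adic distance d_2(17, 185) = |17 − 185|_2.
d_2(17, 185) = 1/8

Step 1 — x − y = 17 − 185 = -168. Step 2 — v_2(-168) = 3 (factor: -168 = −(2^3 · 21); the sign does not affect v_p). Step 3 — |x − y|_2 = 2^{-3} = 1/8.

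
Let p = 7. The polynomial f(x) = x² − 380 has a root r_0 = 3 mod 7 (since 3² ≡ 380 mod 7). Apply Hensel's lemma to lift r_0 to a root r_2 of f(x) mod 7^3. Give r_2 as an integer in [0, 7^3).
r_2 = 220 (mod 343)

Hensel's recurrence: r_{i+1} = r_i − f(r_i)·(f′(r_i))^{-1} mod 7^{i+2}, with f′(x) = 2x. Iterate:
  r_0 = 3 (mod 7)
  r_1 = 24 (mod 49)
  r_2 = 220 (mod 343)
Final: r_2 = 220, and one checks f(r_2) ≡ 0 mod 7^3.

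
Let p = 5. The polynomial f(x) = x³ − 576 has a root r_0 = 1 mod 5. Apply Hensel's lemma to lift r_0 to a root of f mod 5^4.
r_3 = 401 (mod 625)

Hensel: r_{i+1} = r_i − f(r_i)/f′(r_i) mod 5^{i+2}, where f′(x) = 3x². Iterate:
  r_0 = 1 (mod 5)
  r_1 = 1 (mod 25)
  r_2 = 26 (mod 125)
  r_3 = 401 (mod 625)
Final: r = 401 with f(r) ≡ 0 mod 5^4.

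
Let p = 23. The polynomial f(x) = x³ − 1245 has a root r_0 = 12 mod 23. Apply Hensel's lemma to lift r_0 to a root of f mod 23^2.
r_1 = 426 (mod 529)

Hensel: r_{i+1} = r_i − f(r_i)/f′(r_i) mod 23^{i+2}, where f′(x) = 3x². Iterate:
  r_0 = 12 (mod 23)
  r_1 = 426 (mod 529)
Final: r = 426 with f(r) ≡ 0 mod 23^2.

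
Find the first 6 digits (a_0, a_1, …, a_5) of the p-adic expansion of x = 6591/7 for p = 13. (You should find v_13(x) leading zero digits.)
(a_0, …, a_5) = (0, 0, 0, 6, 7, 5)

v_13(6591/7) = 3, so a_0 = ... = a_2 = 0. Factor out: x = 13^3 · u with u = 3/7 a unit in ℤ_13. Expand u iteratively via a_{v+i} = u_i mod 13, u_{i+1} = (u_i − a_{v+i})/13:
  u_0 = 3/7;  a_3 = 6;  u_1 = (u_0 − 6)/13 = -3/7
  u_1 = -3/7;  a_4 = 7;  u_2 = (u_1 − 7)/13 = -4/7
  u_2 = -4/7;  a_5 = 5;  u_3 = (u_2 − 5)/13 = -3/7
Digits: (0, 0, 0, 6, 7, 5).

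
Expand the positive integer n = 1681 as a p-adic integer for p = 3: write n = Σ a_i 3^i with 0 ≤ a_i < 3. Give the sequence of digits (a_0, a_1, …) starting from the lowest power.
(a_0, a_1, …) = (1, 2, 0, 2, 2, 0, 2)

Repeated division by 3 gives the digits low-to-high: 1681 = 1 + 2·3^1 + 2·3^3 + 2·3^4 + 2·3^6. Digit sequence: (1, 2, 0, 2, 2, 0, 2).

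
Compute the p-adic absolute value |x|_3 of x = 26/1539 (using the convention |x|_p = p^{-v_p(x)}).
|26/1539|_3 = 81

Step 1 — compute v_3(x) by factoring powers of 3 out of the numerator and denominator: v_3(26/1539) = -4. Step 2 — apply |x|_p = p^{-v_p(x)} = 3^{4} = 81.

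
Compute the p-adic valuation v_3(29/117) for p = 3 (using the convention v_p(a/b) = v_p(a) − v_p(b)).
v_3(29/117) = -2

Factor powers of 3 from the numerator and denominator of the reduced fraction: 29 = 3^0 · 29 and 117 = 3^2 · 13. Apply v_p(a/b) = v_p(a) − v_p(b): v_3(29/117) = 0 − 2 = -2.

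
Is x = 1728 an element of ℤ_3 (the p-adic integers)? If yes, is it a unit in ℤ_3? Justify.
x ∈ ℤ_3 but not a unit; v_3(x) = 3 > 0

ℤ_3 = {x ∈ ℚ_3 : v_3(x) ≥ 0} and ℤ_3^× = {x ∈ ℤ_3 : v_3(x) = 0}. Here v_3(1728) = v_3(num) − v_3(den) = 3; compare against these criteria.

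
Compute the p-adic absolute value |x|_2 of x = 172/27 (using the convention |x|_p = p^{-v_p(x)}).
|172/27|_2 = 1/4

Step 1 — compute v_2(x) by factoring powers of 2 out of the numerator and denominator: v_2(172/27) = 2. Step 2 — apply |x|_p = p^{-v_p(x)} = 2^{-2} = 1/4.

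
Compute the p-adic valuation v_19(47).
v_19(47) = 0

v_19(n) is the largest exponent k such that 19^k divides n. Factor out: 47 = 19^0 · 47. (Sign doesn't affect v_p.) So v_19(47) = 0.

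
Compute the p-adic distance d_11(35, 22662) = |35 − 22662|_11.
d_11(35, 22662) = 1/1331

Step 1 — x − y = 35 − 22662 = -22627. Step 2 — v_11(-22627) = 3 (factor: -22627 = −(11^3 · 17); the sign does not affect v_p). Step 3 — |x − y|_11 = 11^{-3} = 1/1331.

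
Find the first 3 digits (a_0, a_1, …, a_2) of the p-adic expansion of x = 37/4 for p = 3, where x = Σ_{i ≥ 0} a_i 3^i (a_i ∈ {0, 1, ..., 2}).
(a_0, …, a_2) = (1, 2, 1)

v_3(37/4) = 0 (numerator and denominator both coprime to 3), so x ∈ ℤ_3^×. Compute digits iteratively via a_i = x_i mod 3, x_{i+1} = (x_i − a_i)/3, with x_0 = x:
  x_0 = 37/4;  a_0 = 1;  x_1 = (x_0 − 1)/3 = 11/4
  x_1 = 11/4;  a_1 = 2;  x_2 = (x_1 − 2)/3 = 1/4
  x_2 = 1/4;  a_2 = 1;  x_3 = (x_2 − 1)/3 = -1/4
Digits: (1, 2, 1).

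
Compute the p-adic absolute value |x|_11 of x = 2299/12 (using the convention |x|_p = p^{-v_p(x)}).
|2299/12|_11 = 1/121

Step 1 — compute v_11(x) by factoring powers of 11 out of the numerator and denominator: v_11(2299/12) = 2. Step 2 — apply |x|_p = p^{-v_p(x)} = 11^{-2} = 1/121.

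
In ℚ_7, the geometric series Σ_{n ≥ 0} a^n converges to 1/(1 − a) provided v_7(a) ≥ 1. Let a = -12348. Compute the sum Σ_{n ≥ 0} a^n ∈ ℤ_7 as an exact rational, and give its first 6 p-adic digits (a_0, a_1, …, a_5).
Σ a^n = 1/(1 − a) = 1/12349;  first 6 digits = (1, 0, 0, 6, 1, 6)

v_7(a) = 3 ≥ 1, so the series converges in ℤ_7 to 1/(1 − a) = 1/(1 − (-12348)) = 1/12349. Expand this rational in ℤ_7: compute digits iteratively via d_i = x_i mod 7, x_{i+1} = (x_i − d_i)/7. The first 6 digits are (1, 0, 0, 6, 1, 6).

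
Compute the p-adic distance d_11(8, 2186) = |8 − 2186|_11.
d_11(8, 2186) = 1/121

Step 1 — x − y = 8 − 2186 = -2178. Step 2 — v_11(-2178) = 2 (factor: -2178 = −(11^2 · 18); the sign does not affect v_p). Step 3 — |x − y|_11 = 11^{-2} = 1/121.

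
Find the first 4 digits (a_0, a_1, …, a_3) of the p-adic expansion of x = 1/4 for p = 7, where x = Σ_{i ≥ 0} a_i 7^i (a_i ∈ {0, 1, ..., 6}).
(a_0, …, a_3) = (2, 5, 1, 5)

v_7(1/4) = 0 (numerator and denominator both coprime to 7), so x ∈ ℤ_7^×. Compute digits iteratively via a_i = x_i mod 7, x_{i+1} = (x_i − a_i)/7, with x_0 = x:
  x_0 = 1/4;  a_0 = 2;  x_1 = (x_0 − 2)/7 = -1/4
  x_1 = -1/4;  a_1 = 5;  x_2 = (x_1 − 5)/7 = -3/4
  x_2 = -3/4;  a_2 = 1;  x_3 = (x_2 − 1)/7 = -1/4
  x_3 = -1/4;  a_3 = 5;  x_4 = (x_3 − 5)/7 = -3/4
Digits: (2, 5, 1, 5).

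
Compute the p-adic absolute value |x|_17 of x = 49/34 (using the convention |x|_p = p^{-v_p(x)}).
|49/34|_17 = 17

Step 1 — compute v_17(x) by factoring powers of 17 out of the numerator and denominator: v_17(49/34) = -1. Step 2 — apply |x|_p = p^{-v_p(x)} = 17^{1} = 17.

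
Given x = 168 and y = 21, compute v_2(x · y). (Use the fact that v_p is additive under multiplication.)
v_2(3528) = 3

v_p(x) = 3 (factor: 168 = 2^3 · 21); v_p(y) = 0 (factor: 21 = 2^0 · 21). Additivity: v_p(xy) = v_p(x) + v_p(y) = 3 + 0 = 3. (Direct check: xy = 3528 = 2^3 · (441).)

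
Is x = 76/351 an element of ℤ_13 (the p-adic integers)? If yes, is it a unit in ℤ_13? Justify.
x ∉ ℤ_13 (v_13(x) = -1 < 0)

ℤ_13 = {x ∈ ℚ_13 : v_13(x) ≥ 0} and ℤ_13^× = {x ∈ ℤ_13 : v_13(x) = 0}. Here v_13(76/351) = v_13(num) − v_13(den) = -1; compare against these criteria.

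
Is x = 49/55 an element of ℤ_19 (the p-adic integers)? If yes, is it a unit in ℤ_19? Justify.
x ∈ ℤ_19^× (unit); v_19(x) = 0

ℤ_19 = {x ∈ ℚ_19 : v_19(x) ≥ 0} and ℤ_19^× = {x ∈ ℤ_19 : v_19(x) = 0}. Here v_19(49/55) = v_19(num) − v_19(den) = 0; compare against these criteria.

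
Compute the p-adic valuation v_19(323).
v_19(323) = 1

v_19(n) is the largest exponent k such that 19^k divides n. Factor out: 323 = 19^1 · 17. (Sign doesn't affect v_p.) So v_19(323) = 1.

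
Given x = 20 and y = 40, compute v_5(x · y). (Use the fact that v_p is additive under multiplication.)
v_5(800) = 2

v_p(x) = 1 (factor: 20 = 5^1 · 4); v_p(y) = 1 (factor: 40 = 5^1 · 8). Additivity: v_p(xy) = v_p(x) + v_p(y) = 1 + 1 = 2. (Direct check: xy = 800 = 5^2 · (32).)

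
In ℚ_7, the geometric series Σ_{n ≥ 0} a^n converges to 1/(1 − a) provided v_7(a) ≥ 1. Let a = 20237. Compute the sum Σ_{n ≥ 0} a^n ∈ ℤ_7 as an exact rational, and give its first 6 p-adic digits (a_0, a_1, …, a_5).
Σ a^n = 1/(1 − a) = -1/20236;  first 6 digits = (1, 0, 0, 3, 1, 1)

v_7(a) = 3 ≥ 1, so the series converges in ℤ_7 to 1/(1 − a) = 1/(1 − 20237) = -1/20236. Expand this rational in ℤ_7: compute digits iteratively via d_i = x_i mod 7, x_{i+1} = (x_i − d_i)/7. The first 6 digits are (1, 0, 0, 3, 1, 1).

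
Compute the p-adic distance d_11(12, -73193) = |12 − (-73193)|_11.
d_11(12, -73193) = 1/14641

Step 1 — x − y = 12 − (-73193) = 73205. Step 2 — v_11(73205) = 4 (factor: 73205 = (11^4 · 5); the sign does not affect v_p). Step 3 — |x − y|_11 = 11^{-4} = 1/14641.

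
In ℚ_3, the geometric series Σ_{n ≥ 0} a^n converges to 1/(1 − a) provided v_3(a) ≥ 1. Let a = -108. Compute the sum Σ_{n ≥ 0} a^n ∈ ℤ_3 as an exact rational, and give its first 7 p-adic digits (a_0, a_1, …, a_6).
Σ a^n = 1/(1 − a) = 1/109;  first 7 digits = (1, 0, 0, 2, 1, 2, 0)

v_3(a) = 3 ≥ 1, so the series converges in ℤ_3 to 1/(1 − a) = 1/(1 − (-108)) = 1/109. Expand this rational in ℤ_3: compute digits iteratively via d_i = x_i mod 3, x_{i+1} = (x_i − d_i)/3. The first 7 digits are (1, 0, 0, 2, 1, 2, 0).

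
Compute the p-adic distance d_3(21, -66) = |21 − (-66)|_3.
d_3(21, -66) = 1/3

Step 1 — x − y = 21 − (-66) = 87. Step 2 — v_3(87) = 1 (factor: 87 = (3^1 · 29); the sign does not affect v_p). Step 3 — |x − y|_3 = 3^{-1} = 1/3.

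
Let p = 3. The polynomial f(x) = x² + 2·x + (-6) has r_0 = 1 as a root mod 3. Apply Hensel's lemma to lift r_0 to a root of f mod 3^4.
r_3 = 67 (mod 81)

Hensel: r_{i+1} = r_i − f(r_i)·(f′(r_i))^{-1} mod 3^{i+2}, f′(x) = 2x + 2. Iterate:
  r_0 = 1 (mod 3)
  r_1 = 4 (mod 9)
  r_2 = 13 (mod 27)
  r_3 = 67 (mod 81)
Final: r = 67 satisfies f(r) ≡ 0 mod 3^4.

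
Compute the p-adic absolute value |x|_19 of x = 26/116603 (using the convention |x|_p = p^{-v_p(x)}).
|26/116603|_19 = 6859

Step 1 — compute v_19(x) by factoring powers of 19 out of the numerator and denominator: v_19(26/116603) = -3. Step 2 — apply |x|_p = p^{-v_p(x)} = 19^{3} = 6859.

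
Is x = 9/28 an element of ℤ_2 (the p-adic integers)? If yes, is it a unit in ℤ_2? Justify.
x ∉ ℤ_2 (v_2(x) = -2 < 0)

ℤ_2 = {x ∈ ℚ_2 : v_2(x) ≥ 0} and ℤ_2^× = {x ∈ ℤ_2 : v_2(x) = 0}. Here v_2(9/28) = v_2(num) − v_2(den) = -2; compare against these criteria.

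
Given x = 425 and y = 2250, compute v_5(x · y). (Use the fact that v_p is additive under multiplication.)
v_5(956250) = 5

v_p(x) = 2 (factor: 425 = 5^2 · 17); v_p(y) = 3 (factor: 2250 = 5^3 · 18). Additivity: v_p(xy) = v_p(x) + v_p(y) = 2 + 3 = 5. (Direct check: xy = 956250 = 5^5 · (306).)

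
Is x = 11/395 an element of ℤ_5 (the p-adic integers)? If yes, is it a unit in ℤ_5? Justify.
x ∉ ℤ_5 (v_5(x) = -1 < 0)

ℤ_5 = {x ∈ ℚ_5 : v_5(x) ≥ 0} and ℤ_5^× = {x ∈ ℤ_5 : v_5(x) = 0}. Here v_5(11/395) = v_5(num) − v_5(den) = -1; compare against these criteria.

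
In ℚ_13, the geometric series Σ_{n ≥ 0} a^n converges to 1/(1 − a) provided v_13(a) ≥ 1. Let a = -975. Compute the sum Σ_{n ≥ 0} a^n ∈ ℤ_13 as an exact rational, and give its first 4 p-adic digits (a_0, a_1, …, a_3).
Σ a^n = 1/(1 − a) = 1/976;  first 4 digits = (1, 3, 3, 4)

v_13(a) = 1 ≥ 1, so the series converges in ℤ_13 to 1/(1 − a) = 1/(1 − (-975)) = 1/976. Expand this rational in ℤ_13: compute digits iteratively via d_i = x_i mod 13, x_{i+1} = (x_i − d_i)/13. The first 4 digits are (1, 3, 3, 4).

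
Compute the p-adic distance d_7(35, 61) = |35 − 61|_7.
d_7(35, 61) = 1

Step 1 — x − y = 35 − 61 = -26. Step 2 — v_7(-26) = 0 (factor: -26 = −(7^0 · 26); the sign does not affect v_p). Step 3 — |x − y|_7 = 7^{0} = 1.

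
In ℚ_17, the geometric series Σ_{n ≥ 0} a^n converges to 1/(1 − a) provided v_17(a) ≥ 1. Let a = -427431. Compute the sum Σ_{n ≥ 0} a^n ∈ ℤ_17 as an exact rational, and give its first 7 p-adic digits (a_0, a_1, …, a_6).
Σ a^n = 1/(1 − a) = 1/427432;  first 7 digits = (1, 0, 0, 15, 11, 16, 3)

v_17(a) = 3 ≥ 1, so the series converges in ℤ_17 to 1/(1 − a) = 1/(1 − (-427431)) = 1/427432. Expand this rational in ℤ_17: compute digits iteratively via d_i = x_i mod 17, x_{i+1} = (x_i − d_i)/17. The first 7 digits are (1, 0, 0, 15, 11, 16, 3).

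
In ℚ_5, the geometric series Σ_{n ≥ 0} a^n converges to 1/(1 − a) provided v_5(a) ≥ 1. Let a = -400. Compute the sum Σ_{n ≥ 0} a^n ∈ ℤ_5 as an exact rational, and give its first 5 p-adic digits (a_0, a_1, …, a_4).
Σ a^n = 1/(1 − a) = 1/401;  first 5 digits = (1, 0, 4, 1, 0)

v_5(a) = 2 ≥ 1, so the series converges in ℤ_5 to 1/(1 − a) = 1/(1 − (-400)) = 1/401. Expand this rational in ℤ_5: compute digits iteratively via d_i = x_i mod 5, x_{i+1} = (x_i − d_i)/5. The first 5 digits are (1, 0, 4, 1, 0).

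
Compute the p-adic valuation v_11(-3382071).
v_11(-3382071) = 5

v_11(n) is the largest exponent k such that 11^k divides n. Factor out: -3382071 = -11^5 · 21. (Sign doesn't affect v_p.) So v_11(-3382071) = 5.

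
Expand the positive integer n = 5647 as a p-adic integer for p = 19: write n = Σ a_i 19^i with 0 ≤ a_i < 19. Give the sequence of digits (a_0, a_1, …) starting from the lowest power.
(a_0, a_1, …) = (4, 12, 15)

Repeated division by 19 gives the digits low-to-high: 5647 = 4 + 12·19^1 + 15·19^2. Digit sequence: (4, 12, 15).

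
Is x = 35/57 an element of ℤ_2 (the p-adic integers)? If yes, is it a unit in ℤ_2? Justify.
x ∈ ℤ_2^× (unit); v_2(x) = 0

ℤ_2 = {x ∈ ℚ_2 : v_2(x) ≥ 0} and ℤ_2^× = {x ∈ ℤ_2 : v_2(x) = 0}. Here v_2(35/57) = v_2(num) − v_2(den) = 0; compare against these criteria.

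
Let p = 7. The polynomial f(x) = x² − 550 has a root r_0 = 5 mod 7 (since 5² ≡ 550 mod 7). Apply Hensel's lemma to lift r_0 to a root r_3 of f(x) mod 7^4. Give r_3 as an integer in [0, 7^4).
r_3 = 425 (mod 2401)

Hensel's recurrence: r_{i+1} = r_i − f(r_i)·(f′(r_i))^{-1} mod 7^{i+2}, with f′(x) = 2x. Iterate:
  r_0 = 5 (mod 7)
  r_1 = 33 (mod 49)
  r_2 = 82 (mod 343)
  r_3 = 425 (mod 2401)
Final: r_3 = 425, and one checks f(r_3) ≡ 0 mod 7^4.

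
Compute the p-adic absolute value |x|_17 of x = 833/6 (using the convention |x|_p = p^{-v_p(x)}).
|833/6|_17 = 1/17

Step 1 — compute v_17(x) by factoring powers of 17 out of the numerator and denominator: v_17(833/6) = 1. Step 2 — apply |x|_p = p^{-v_p(x)} = 17^{-1} = 1/17.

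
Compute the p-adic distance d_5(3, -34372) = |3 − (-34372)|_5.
d_5(3, -34372) = 1/3125

Step 1 — x − y = 3 − (-34372) = 34375. Step 2 — v_5(34375) = 5 (factor: 34375 = (5^5 · 11); the sign does not affect v_p). Step 3 — |x − y|_5 = 5^{-5} = 1/3125.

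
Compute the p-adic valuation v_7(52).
v_7(52) = 0

v_7(n) is the largest exponent k such that 7^k divides n. Factor out: 52 = 7^0 · 52. (Sign doesn't affect v_p.) So v_7(52) = 0.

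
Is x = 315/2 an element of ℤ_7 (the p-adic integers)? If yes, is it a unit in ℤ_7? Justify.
x ∈ ℤ_7 but not a unit; v_7(x) = 1 > 0

ℤ_7 = {x ∈ ℚ_7 : v_7(x) ≥ 0} and ℤ_7^× = {x ∈ ℤ_7 : v_7(x) = 0}. Here v_7(315/2) = v_7(num) − v_7(den) = 1; compare against these criteria.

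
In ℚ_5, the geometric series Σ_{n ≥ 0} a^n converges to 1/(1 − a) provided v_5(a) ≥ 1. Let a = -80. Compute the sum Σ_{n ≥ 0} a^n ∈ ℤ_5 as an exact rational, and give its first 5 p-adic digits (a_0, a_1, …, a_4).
Σ a^n = 1/(1 − a) = 1/81;  first 5 digits = (1, 4, 2, 4, 1)

v_5(a) = 1 ≥ 1, so the series converges in ℤ_5 to 1/(1 − a) = 1/(1 − (-80)) = 1/81. Expand this rational in ℤ_5: compute digits iteratively via d_i = x_i mod 5, x_{i+1} = (x_i − d_i)/5. The first 5 digits are (1, 4, 2, 4, 1).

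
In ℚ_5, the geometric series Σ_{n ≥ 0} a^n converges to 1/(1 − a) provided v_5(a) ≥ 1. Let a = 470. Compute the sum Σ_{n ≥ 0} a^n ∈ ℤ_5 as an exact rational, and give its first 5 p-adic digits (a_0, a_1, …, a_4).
Σ a^n = 1/(1 − a) = -1/469;  first 5 digits = (1, 4, 4, 4, 1)

v_5(a) = 1 ≥ 1, so the series converges in ℤ_5 to 1/(1 − a) = 1/(1 − 470) = -1/469. Expand this rational in ℤ_5: compute digits iteratively via d_i = x_i mod 5, x_{i+1} = (x_i − d_i)/5. The first 5 digits are (1, 4, 4, 4, 1).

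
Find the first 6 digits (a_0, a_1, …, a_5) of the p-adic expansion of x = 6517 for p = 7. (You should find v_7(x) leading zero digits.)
(a_0, …, a_5) = (0, 0, 0, 5, 2, 0)

v_7(6517) = 3, so a_0 = ... = a_2 = 0. Factor out: x = 7^3 · u with u = 19 a unit in ℤ_7. Expand u iteratively via a_{v+i} = u_i mod 7, u_{i+1} = (u_i − a_{v+i})/7:
  u_0 = 19;  a_3 = 5;  u_1 = (u_0 − 5)/7 = 2
  u_1 = 2;  a_4 = 2;  u_2 = (u_1 − 2)/7 = 0
  u_2 = 0;  a_5 = 0;  u_3 = (u_2 − 0)/7 = 0
Digits: (0, 0, 0, 5, 2, 0).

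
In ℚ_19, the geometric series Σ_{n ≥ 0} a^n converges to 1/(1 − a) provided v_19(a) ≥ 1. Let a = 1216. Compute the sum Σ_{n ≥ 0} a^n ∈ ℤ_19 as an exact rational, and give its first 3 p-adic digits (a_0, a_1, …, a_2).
Σ a^n = 1/(1 − a) = -1/1215;  first 3 digits = (1, 7, 14)

v_19(a) = 1 ≥ 1, so the series converges in ℤ_19 to 1/(1 − a) = 1/(1 − 1216) = -1/1215. Expand this rational in ℤ_19: compute digits iteratively via d_i = x_i mod 19, x_{i+1} = (x_i − d_i)/19. The first 3 digits are (1, 7, 14).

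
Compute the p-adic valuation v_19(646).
v_19(646) = 1

v_19(n) is the largest exponent k such that 19^k divides n. Factor out: 646 = 19^1 · 34. (Sign doesn't affect v_p.) So v_19(646) = 1.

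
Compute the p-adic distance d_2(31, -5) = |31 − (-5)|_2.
d_2(31, -5) = 1/4

Step 1 — x − y = 31 − (-5) = 36. Step 2 — v_2(36) = 2 (factor: 36 = (2^2 · 9); the sign does not affect v_p). Step 3 — |x − y|_2 = 2^{-2} = 1/4.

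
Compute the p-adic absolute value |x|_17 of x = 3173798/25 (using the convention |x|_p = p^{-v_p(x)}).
|3173798/25|_17 = 1/83521

Step 1 — compute v_17(x) by factoring powers of 17 out of the numerator and denominator: v_17(3173798/25) = 4. Step 2 — apply |x|_p = p^{-v_p(x)} = 17^{-4} = 1/83521.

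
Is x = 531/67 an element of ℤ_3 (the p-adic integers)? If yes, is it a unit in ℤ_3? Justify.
x ∈ ℤ_3 but not a unit; v_3(x) = 2 > 0

ℤ_3 = {x ∈ ℚ_3 : v_3(x) ≥ 0} and ℤ_3^× = {x ∈ ℤ_3 : v_3(x) = 0}. Here v_3(531/67) = v_3(num) − v_3(den) = 2; compare against these criteria.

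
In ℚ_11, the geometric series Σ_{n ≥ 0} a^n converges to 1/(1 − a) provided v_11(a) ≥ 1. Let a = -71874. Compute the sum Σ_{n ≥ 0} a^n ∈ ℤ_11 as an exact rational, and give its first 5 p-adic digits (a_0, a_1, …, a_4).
Σ a^n = 1/(1 − a) = 1/71875;  first 5 digits = (1, 0, 0, 1, 6)

v_11(a) = 3 ≥ 1, so the series converges in ℤ_11 to 1/(1 − a) = 1/(1 − (-71874)) = 1/71875. Expand this rational in ℤ_11: compute digits iteratively via d_i = x_i mod 11, x_{i+1} = (x_i − d_i)/11. The first 5 digits are (1, 0, 0, 1, 6).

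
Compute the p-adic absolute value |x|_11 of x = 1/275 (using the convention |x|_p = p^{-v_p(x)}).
|1/275|_11 = 11

Step 1 — compute v_11(x) by factoring powers of 11 out of the numerator and denominator: v_11(1/275) = -1. Step 2 — apply |x|_p = p^{-v_p(x)} = 11^{1} = 11.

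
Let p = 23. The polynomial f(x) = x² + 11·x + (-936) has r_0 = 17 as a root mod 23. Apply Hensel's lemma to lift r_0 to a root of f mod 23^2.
r_1 = 86 (mod 529)

Hensel: r_{i+1} = r_i − f(r_i)·(f′(r_i))^{-1} mod 23^{i+2}, f′(x) = 2x + 11. Iterate:
  r_0 = 17 (mod 23)
  r_1 = 86 (mod 529)
Final: r = 86 satisfies f(r) ≡ 0 mod 23^2.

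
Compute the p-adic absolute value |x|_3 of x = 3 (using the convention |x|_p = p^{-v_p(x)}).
|3|_3 = 1/3

Step 1 — compute v_3(x) by factoring powers of 3 out of the numerator and denominator: v_3(3) = 1. Step 2 — apply |x|_p = p^{-v_p(x)} = 3^{-1} = 1/3.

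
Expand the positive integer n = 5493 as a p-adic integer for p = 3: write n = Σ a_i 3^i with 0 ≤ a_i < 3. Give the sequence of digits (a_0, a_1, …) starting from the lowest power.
(a_0, a_1, …) = (0, 1, 1, 2, 1, 1, 1, 2)

Repeated division by 3 gives the digits low-to-high: 5493 = 1·3^1 + 1·3^2 + 2·3^3 + 1·3^4 + 1·3^5 + 1·3^6 + 2·3^7. Digit sequence: (0, 1, 1, 2, 1, 1, 1, 2).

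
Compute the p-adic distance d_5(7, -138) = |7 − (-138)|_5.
d_5(7, -138) = 1/5

Step 1 — x − y = 7 − (-138) = 145. Step 2 — v_5(145) = 1 (factor: 145 = (5^1 · 29); the sign does not affect v_p). Step 3 — |x − y|_5 = 5^{-1} = 1/5.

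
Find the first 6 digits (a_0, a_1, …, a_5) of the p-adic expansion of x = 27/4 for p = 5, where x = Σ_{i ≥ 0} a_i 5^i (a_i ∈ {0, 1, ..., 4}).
(a_0, …, a_5) = (3, 2, 1, 1, 1, 1)

v_5(27/4) = 0 (numerator and denominator both coprime to 5), so x ∈ ℤ_5^×. Compute digits iteratively via a_i = x_i mod 5, x_{i+1} = (x_i − a_i)/5, with x_0 = x:
  x_0 = 27/4;  a_0 = 3;  x_1 = (x_0 − 3)/5 = 3/4
  x_1 = 3/4;  a_1 = 2;  x_2 = (x_1 − 2)/5 = -1/4
  x_2 = -1/4;  a_2 = 1;  x_3 = (x_2 − 1)/5 = -1/4
  x_3 = -1/4;  a_3 = 1;  x_4 = (x_3 − 1)/5 = -1/4
  x_4 = -1/4;  a_4 = 1;  x_5 = (x_4 − 1)/5 = -1/4
  x_5 = -1/4;  a_5 = 1;  x_6 = (x_5 − 1)/5 = -1/4
Digits: (3, 2, 1, 1, 1, 1).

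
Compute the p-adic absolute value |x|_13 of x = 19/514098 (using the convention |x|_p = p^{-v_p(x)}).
|19/514098|_13 = 28561

Step 1 — compute v_13(x) by factoring powers of 13 out of the numerator and denominator: v_13(19/514098) = -4. Step 2 — apply |x|_p = p^{-v_p(x)} = 13^{4} = 28561.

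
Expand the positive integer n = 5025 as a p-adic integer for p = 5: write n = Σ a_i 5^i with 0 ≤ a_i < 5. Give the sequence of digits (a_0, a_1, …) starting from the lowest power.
(a_0, a_1, …) = (0, 0, 1, 0, 3, 1)

Repeated division by 5 gives the digits low-to-high: 5025 = 1·5^2 + 3·5^4 + 1·5^5. Digit sequence: (0, 0, 1, 0, 3, 1).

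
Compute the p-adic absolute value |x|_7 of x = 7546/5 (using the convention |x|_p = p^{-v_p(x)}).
|7546/5|_7 = 1/343

Step 1 — compute v_7(x) by factoring powers of 7 out of the numerator and denominator: v_7(7546/5) = 3. Step 2 — apply |x|_p = p^{-v_p(x)} = 7^{-3} = 1/343.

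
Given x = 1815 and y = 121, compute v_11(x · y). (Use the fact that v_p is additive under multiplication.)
v_11(219615) = 4

v_p(x) = 2 (factor: 1815 = 11^2 · 15); v_p(y) = 2 (factor: 121 = 11^2 · 1). Additivity: v_p(xy) = v_p(x) + v_p(y) = 2 + 2 = 4. (Direct check: xy = 219615 = 11^4 · (15).)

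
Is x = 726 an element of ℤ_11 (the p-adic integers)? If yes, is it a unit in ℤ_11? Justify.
x ∈ ℤ_11 but not a unit; v_11(x) = 2 > 0

ℤ_11 = {x ∈ ℚ_11 : v_11(x) ≥ 0} and ℤ_11^× = {x ∈ ℤ_11 : v_11(x) = 0}. Here v_11(726) = v_11(num) − v_11(den) = 2; compare against these criteria.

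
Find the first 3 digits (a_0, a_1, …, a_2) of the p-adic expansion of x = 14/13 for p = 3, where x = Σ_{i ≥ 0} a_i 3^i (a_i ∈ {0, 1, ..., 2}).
(a_0, …, a_2) = (2, 2, 2)

v_3(14/13) = 0 (numerator and denominator both coprime to 3), so x ∈ ℤ_3^×. Compute digits iteratively via a_i = x_i mod 3, x_{i+1} = (x_i − a_i)/3, with x_0 = x:
  x_0 = 14/13;  a_0 = 2;  x_1 = (x_0 − 2)/3 = -4/13
  x_1 = -4/13;  a_1 = 2;  x_2 = (x_1 − 2)/3 = -10/13
  x_2 = -10/13;  a_2 = 2;  x_3 = (x_2 − 2)/3 = -12/13
Digits: (2, 2, 2).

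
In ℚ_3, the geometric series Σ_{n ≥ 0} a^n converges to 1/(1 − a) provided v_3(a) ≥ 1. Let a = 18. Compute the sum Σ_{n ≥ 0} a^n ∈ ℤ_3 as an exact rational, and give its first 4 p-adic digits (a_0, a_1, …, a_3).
Σ a^n = 1/(1 − a) = -1/17;  first 4 digits = (1, 0, 2, 0)

v_3(a) = 2 ≥ 1, so the series converges in ℤ_3 to 1/(1 − a) = 1/(1 − 18) = -1/17. Expand this rational in ℤ_3: compute digits iteratively via d_i = x_i mod 3, x_{i+1} = (x_i − d_i)/3. The first 4 digits are (1, 0, 2, 0).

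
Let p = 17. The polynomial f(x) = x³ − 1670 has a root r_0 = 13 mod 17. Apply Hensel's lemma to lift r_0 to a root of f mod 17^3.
r_2 = 4331 (mod 4913)

Hensel: r_{i+1} = r_i − f(r_i)/f′(r_i) mod 17^{i+2}, where f′(x) = 3x². Iterate:
  r_0 = 13 (mod 17)
  r_1 = 285 (mod 289)
  r_2 = 4331 (mod 4913)
Final: r = 4331 with f(r) ≡ 0 mod 17^3.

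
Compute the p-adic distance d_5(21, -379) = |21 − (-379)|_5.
d_5(21, -379) = 1/25

Step 1 — x − y = 21 − (-379) = 400. Step 2 — v_5(400) = 2 (factor: 400 = (5^2 · 16); the sign does not affect v_p). Step 3 — |x − y|_5 = 5^{-2} = 1/25.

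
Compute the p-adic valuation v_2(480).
v_2(480) = 5

v_2(n) is the largest exponent k such that 2^k divides n. Factor out: 480 = 2^5 · 15. (Sign doesn't affect v_p.) So v_2(480) = 5.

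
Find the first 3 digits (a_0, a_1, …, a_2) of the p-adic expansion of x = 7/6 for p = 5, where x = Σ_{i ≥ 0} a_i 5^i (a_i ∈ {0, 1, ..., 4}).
(a_0, …, a_2) = (2, 4, 0)

v_5(7/6) = 0 (numerator and denominator both coprime to 5), so x ∈ ℤ_5^×. Compute digits iteratively via a_i = x_i mod 5, x_{i+1} = (x_i − a_i)/5, with x_0 = x:
  x_0 = 7/6;  a_0 = 2;  x_1 = (x_0 − 2)/5 = -1/6
  x_1 = -1/6;  a_1 = 4;  x_2 = (x_1 − 4)/5 = -5/6
  x_2 = -5/6;  a_2 = 0;  x_3 = (x_2 − 0)/5 = -1/6
Digits: (2, 4, 0).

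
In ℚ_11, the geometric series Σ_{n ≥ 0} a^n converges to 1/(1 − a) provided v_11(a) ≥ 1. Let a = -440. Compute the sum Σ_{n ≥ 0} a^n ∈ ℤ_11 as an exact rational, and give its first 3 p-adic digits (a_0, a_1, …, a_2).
Σ a^n = 1/(1 − a) = 1/441;  first 3 digits = (1, 4, 1)

v_11(a) = 1 ≥ 1, so the series converges in ℤ_11 to 1/(1 − a) = 1/(1 − (-440)) = 1/441. Expand this rational in ℤ_11: compute digits iteratively via d_i = x_i mod 11, x_{i+1} = (x_i − d_i)/11. The first 3 digits are (1, 4, 1).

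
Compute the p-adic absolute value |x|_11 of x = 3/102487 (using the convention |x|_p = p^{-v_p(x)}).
|3/102487|_11 = 14641

Step 1 — compute v_11(x) by factoring powers of 11 out of the numerator and denominator: v_11(3/102487) = -4. Step 2 — apply |x|_p = p^{-v_p(x)} = 11^{4} = 14641.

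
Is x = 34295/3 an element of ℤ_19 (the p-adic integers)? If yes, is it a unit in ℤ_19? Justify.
x ∈ ℤ_19 but not a unit; v_19(x) = 3 > 0

ℤ_19 = {x ∈ ℚ_19 : v_19(x) ≥ 0} and ℤ_19^× = {x ∈ ℤ_19 : v_19(x) = 0}. Here v_19(34295/3) = v_19(num) − v_19(den) = 3; compare against these criteria.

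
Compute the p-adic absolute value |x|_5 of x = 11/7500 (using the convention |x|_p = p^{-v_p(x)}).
|11/7500|_5 = 625

Step 1 — compute v_5(x) by factoring powers of 5 out of the numerator and denominator: v_5(11/7500) = -4. Step 2 — apply |x|_p = p^{-v_p(x)} = 5^{4} = 625.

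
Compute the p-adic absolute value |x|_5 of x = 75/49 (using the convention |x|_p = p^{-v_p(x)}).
|75/49|_5 = 1/25

Step 1 — compute v_5(x) by factoring powers of 5 out of the numerator and denominator: v_5(75/49) = 2. Step 2 — apply |x|_p = p^{-v_p(x)} = 5^{-2} = 1/25.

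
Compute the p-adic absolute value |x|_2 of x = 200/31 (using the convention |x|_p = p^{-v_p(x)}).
|200/31|_2 = 1/8

Step 1 — compute v_2(x) by factoring powers of 2 out of the numerator and denominator: v_2(200/31) = 3. Step 2 — apply |x|_p = p^{-v_p(x)} = 2^{-3} = 1/8.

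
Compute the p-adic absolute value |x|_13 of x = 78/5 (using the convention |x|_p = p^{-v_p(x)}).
|78/5|_13 = 1/13

Step 1 — compute v_13(x) by factoring powers of 13 out of the numerator and denominator: v_13(78/5) = 1. Step 2 — apply |x|_p = p^{-v_p(x)} = 13^{-1} = 1/13.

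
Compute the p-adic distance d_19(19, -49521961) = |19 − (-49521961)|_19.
d_19(19, -49521961) = 1/2476099

Step 1 — x − y = 19 − (-49521961) = 49521980. Step 2 — v_19(49521980) = 5 (factor: 49521980 = (19^5 · 20); the sign does not affect v_p). Step 3 — |x − y|_19 = 19^{-5} = 1/2476099.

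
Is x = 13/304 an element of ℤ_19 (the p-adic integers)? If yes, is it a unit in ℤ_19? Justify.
x ∉ ℤ_19 (v_19(x) = -1 < 0)

ℤ_19 = {x ∈ ℚ_19 : v_19(x) ≥ 0} and ℤ_19^× = {x ∈ ℤ_19 : v_19(x) = 0}. Here v_19(13/304) = v_19(num) − v_19(den) = -1; compare against these criteria.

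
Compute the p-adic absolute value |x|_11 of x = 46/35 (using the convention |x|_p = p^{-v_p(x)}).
|46/35|_11 = 1

Step 1 — compute v_11(x) by factoring powers of 11 out of the numerator and denominator: v_11(46/35) = 0. Step 2 — apply |x|_p = p^{-v_p(x)} = 11^{0} = 1.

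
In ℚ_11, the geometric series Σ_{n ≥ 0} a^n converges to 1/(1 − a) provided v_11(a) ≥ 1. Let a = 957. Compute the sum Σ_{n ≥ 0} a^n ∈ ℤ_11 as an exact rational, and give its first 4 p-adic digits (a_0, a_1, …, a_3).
Σ a^n = 1/(1 − a) = -1/956;  first 4 digits = (1, 10, 8, 5)

v_11(a) = 1 ≥ 1, so the series converges in ℤ_11 to 1/(1 − a) = 1/(1 − 957) = -1/956. Expand this rational in ℤ_11: compute digits iteratively via d_i = x_i mod 11, x_{i+1} = (x_i − d_i)/11. The first 4 digits are (1, 10, 8, 5).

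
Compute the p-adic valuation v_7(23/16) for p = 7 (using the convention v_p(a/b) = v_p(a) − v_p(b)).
v_7(23/16) = 0

Factor powers of 7 from the numerator and denominator of the reduced fraction: 23 = 7^0 · 23 and 16 = 7^0 · 16. Apply v_p(a/b) = v_p(a) − v_p(b): v_7(23/16) = 0 − 0 = 0.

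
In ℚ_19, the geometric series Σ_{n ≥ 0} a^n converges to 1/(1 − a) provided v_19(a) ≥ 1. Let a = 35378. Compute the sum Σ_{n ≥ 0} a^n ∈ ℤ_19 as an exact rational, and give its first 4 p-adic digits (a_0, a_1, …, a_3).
Σ a^n = 1/(1 − a) = -1/35377;  first 4 digits = (1, 0, 3, 5)

v_19(a) = 2 ≥ 1, so the series converges in ℤ_19 to 1/(1 − a) = 1/(1 − 35378) = -1/35377. Expand this rational in ℤ_19: compute digits iteratively via d_i = x_i mod 19, x_{i+1} = (x_i − d_i)/19. The first 4 digits are (1, 0, 3, 5).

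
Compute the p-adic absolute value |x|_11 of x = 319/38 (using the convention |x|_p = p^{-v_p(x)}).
|319/38|_11 = 1/11

Step 1 — compute v_11(x) by factoring powers of 11 out of the numerator and denominator: v_11(319/38) = 1. Step 2 — apply |x|_p = p^{-v_p(x)} = 11^{-1} = 1/11.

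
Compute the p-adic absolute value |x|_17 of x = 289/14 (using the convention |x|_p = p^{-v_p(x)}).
|289/14|_17 = 1/289

Step 1 — compute v_17(x) by factoring powers of 17 out of the numerator and denominator: v_17(289/14) = 2. Step 2 — apply |x|_p = p^{-v_p(x)} = 17^{-2} = 1/289.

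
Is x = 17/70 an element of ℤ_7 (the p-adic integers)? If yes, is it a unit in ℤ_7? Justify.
x ∉ ℤ_7 (v_7(x) = -1 < 0)

ℤ_7 = {x ∈ ℚ_7 : v_7(x) ≥ 0} and ℤ_7^× = {x ∈ ℤ_7 : v_7(x) = 0}. Here v_7(17/70) = v_7(num) − v_7(den) = -1; compare against these criteria.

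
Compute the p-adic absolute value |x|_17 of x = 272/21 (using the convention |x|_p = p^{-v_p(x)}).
|272/21|_17 = 1/17

Step 1 — compute v_17(x) by factoring powers of 17 out of the numerator and denominator: v_17(272/21) = 1. Step 2 — apply |x|_p = p^{-v_p(x)} = 17^{-1} = 1/17.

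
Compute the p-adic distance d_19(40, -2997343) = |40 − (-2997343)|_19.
d_19(40, -2997343) = 1/130321

Step 1 — x − y = 40 − (-2997343) = 2997383. Step 2 — v_19(2997383) = 4 (factor: 2997383 = (19^4 · 23); the sign does not affect v_p). Step 3 — |x − y|_19 = 19^{-4} = 1/130321.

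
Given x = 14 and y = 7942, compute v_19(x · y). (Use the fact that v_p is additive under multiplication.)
v_19(111188) = 2

v_p(x) = 0 (factor: 14 = 19^0 · 14); v_p(y) = 2 (factor: 7942 = 19^2 · 22). Additivity: v_p(xy) = v_p(x) + v_p(y) = 0 + 2 = 2. (Direct check: xy = 111188 = 19^2 · (308).)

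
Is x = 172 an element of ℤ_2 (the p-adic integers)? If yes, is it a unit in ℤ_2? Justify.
x ∈ ℤ_2 but not a unit; v_2(x) = 2 > 0

ℤ_2 = {x ∈ ℚ_2 : v_2(x) ≥ 0} and ℤ_2^× = {x ∈ ℤ_2 : v_2(x) = 0}. Here v_2(172) = v_2(num) − v_2(den) = 2; compare against these criteria.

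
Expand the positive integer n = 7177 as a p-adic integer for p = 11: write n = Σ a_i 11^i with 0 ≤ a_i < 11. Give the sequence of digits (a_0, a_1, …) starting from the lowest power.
(a_0, a_1, …) = (5, 3, 4, 5)

Repeated division by 11 gives the digits low-to-high: 7177 = 5 + 3·11^1 + 4·11^2 + 5·11^3. Digit sequence: (5, 3, 4, 5).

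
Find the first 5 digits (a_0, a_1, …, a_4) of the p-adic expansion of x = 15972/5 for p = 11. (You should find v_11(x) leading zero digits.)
(a_0, …, a_4) = (0, 0, 0, 9, 6)

v_11(15972/5) = 3, so a_0 = ... = a_2 = 0. Factor out: x = 11^3 · u with u = 12/5 a unit in ℤ_11. Expand u iteratively via a_{v+i} = u_i mod 11, u_{i+1} = (u_i − a_{v+i})/11:
  u_0 = 12/5;  a_3 = 9;  u_1 = (u_0 − 9)/11 = -3/5
  u_1 = -3/5;  a_4 = 6;  u_2 = (u_1 − 6)/11 = -3/5
Digits: (0, 0, 0, 9, 6).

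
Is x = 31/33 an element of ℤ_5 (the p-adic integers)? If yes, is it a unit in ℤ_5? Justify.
x ∈ ℤ_5^× (unit); v_5(x) = 0

ℤ_5 = {x ∈ ℚ_5 : v_5(x) ≥ 0} and ℤ_5^× = {x ∈ ℤ_5 : v_5(x) = 0}. Here v_5(31/33) = v_5(num) − v_5(den) = 0; compare against these criteria.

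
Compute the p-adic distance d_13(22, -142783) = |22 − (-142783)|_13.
d_13(22, -142783) = 1/28561

Step 1 — x − y = 22 − (-142783) = 142805. Step 2 — v_13(142805) = 4 (factor: 142805 = (13^4 · 5); the sign does not affect v_p). Step 3 — |x − y|_13 = 13^{-4} = 1/28561.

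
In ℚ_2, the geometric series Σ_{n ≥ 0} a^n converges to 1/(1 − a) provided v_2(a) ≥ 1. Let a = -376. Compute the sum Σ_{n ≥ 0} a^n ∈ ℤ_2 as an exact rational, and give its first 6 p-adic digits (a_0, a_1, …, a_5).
Σ a^n = 1/(1 − a) = 1/377;  first 6 digits = (1, 0, 0, 1, 0, 0)

v_2(a) = 3 ≥ 1, so the series converges in ℤ_2 to 1/(1 − a) = 1/(1 − (-376)) = 1/377. Expand this rational in ℤ_2: compute digits iteratively via d_i = x_i mod 2, x_{i+1} = (x_i − d_i)/2. The first 6 digits are (1, 0, 0, 1, 0, 0).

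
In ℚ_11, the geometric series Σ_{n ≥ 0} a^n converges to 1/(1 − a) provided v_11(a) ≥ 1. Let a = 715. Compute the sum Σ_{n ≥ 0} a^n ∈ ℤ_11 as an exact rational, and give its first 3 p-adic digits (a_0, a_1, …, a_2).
Σ a^n = 1/(1 − a) = -1/714;  first 3 digits = (1, 10, 6)

v_11(a) = 1 ≥ 1, so the series converges in ℤ_11 to 1/(1 − a) = 1/(1 − 715) = -1/714. Expand this rational in ℤ_11: compute digits iteratively via d_i = x_i mod 11, x_{i+1} = (x_i − d_i)/11. The first 3 digits are (1, 10, 6).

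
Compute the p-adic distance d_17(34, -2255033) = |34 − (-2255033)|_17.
d_17(34, -2255033) = 1/83521

Step 1 — x − y = 34 − (-2255033) = 2255067. Step 2 — v_17(2255067) = 4 (factor: 2255067 = (17^4 · 27); the sign does not affect v_p). Step 3 — |x − y|_17 = 17^{-4} = 1/83521.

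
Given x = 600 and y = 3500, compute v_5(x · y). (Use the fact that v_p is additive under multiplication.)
v_5(2100000) = 5

v_p(x) = 2 (factor: 600 = 5^2 · 24); v_p(y) = 3 (factor: 3500 = 5^3 · 28). Additivity: v_p(xy) = v_p(x) + v_p(y) = 2 + 3 = 5. (Direct check: xy = 2100000 = 5^5 · (672).)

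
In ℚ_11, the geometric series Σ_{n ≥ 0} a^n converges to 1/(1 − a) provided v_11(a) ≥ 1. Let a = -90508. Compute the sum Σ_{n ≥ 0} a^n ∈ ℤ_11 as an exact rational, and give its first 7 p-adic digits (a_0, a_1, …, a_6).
Σ a^n = 1/(1 − a) = 1/90509;  first 7 digits = (1, 0, 0, 9, 4, 10, 3)

v_11(a) = 3 ≥ 1, so the series converges in ℤ_11 to 1/(1 − a) = 1/(1 − (-90508)) = 1/90509. Expand this rational in ℤ_11: compute digits iteratively via d_i = x_i mod 11, x_{i+1} = (x_i − d_i)/11. The first 7 digits are (1, 0, 0, 9, 4, 10, 3).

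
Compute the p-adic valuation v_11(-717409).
v_11(-717409) = 4

v_11(n) is the largest exponent k such that 11^k divides n. Factor out: -717409 = -11^4 · 49. (Sign doesn't affect v_p.) So v_11(-717409) = 4.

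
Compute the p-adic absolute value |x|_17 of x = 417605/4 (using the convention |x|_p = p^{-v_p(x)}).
|417605/4|_17 = 1/83521

Step 1 — compute v_17(x) by factoring powers of 17 out of the numerator and denominator: v_17(417605/4) = 4. Step 2 — apply |x|_p = p^{-v_p(x)} = 17^{-4} = 1/83521.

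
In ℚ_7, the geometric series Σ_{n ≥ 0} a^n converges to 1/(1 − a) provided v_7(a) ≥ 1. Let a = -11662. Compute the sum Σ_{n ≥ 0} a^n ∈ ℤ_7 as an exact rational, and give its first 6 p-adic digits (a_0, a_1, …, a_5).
Σ a^n = 1/(1 − a) = 1/11663;  first 6 digits = (1, 0, 0, 1, 2, 6)

v_7(a) = 3 ≥ 1, so the series converges in ℤ_7 to 1/(1 − a) = 1/(1 − (-11662)) = 1/11663. Expand this rational in ℤ_7: compute digits iteratively via d_i = x_i mod 7, x_{i+1} = (x_i − d_i)/7. The first 6 digits are (1, 0, 0, 1, 2, 6).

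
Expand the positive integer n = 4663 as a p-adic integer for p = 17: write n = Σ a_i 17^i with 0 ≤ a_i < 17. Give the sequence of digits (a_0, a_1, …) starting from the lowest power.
(a_0, a_1, …) = (5, 2, 16)

Repeated division by 17 gives the digits low-to-high: 4663 = 5 + 2·17^1 + 16·17^2. Digit sequence: (5, 2, 16).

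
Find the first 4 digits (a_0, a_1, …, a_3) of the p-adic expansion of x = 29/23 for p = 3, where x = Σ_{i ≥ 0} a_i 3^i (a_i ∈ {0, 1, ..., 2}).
(a_0, …, a_3) = (1, 1, 1, 1)

v_3(29/23) = 0 (numerator and denominator both coprime to 3), so x ∈ ℤ_3^×. Compute digits iteratively via a_i = x_i mod 3, x_{i+1} = (x_i − a_i)/3, with x_0 = x:
  x_0 = 29/23;  a_0 = 1;  x_1 = (x_0 − 1)/3 = 2/23
  x_1 = 2/23;  a_1 = 1;  x_2 = (x_1 − 1)/3 = -7/23
  x_2 = -7/23;  a_2 = 1;  x_3 = (x_2 − 1)/3 = -10/23
  x_3 = -10/23;  a_3 = 1;  x_4 = (x_3 − 1)/3 = -11/23
Digits: (1, 1, 1, 1).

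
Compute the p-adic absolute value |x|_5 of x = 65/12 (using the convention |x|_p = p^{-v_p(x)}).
|65/12|_5 = 1/5

Step 1 — compute v_5(x) by factoring powers of 5 out of the numerator and denominator: v_5(65/12) = 1. Step 2 — apply |x|_p = p^{-v_p(x)} = 5^{-1} = 1/5.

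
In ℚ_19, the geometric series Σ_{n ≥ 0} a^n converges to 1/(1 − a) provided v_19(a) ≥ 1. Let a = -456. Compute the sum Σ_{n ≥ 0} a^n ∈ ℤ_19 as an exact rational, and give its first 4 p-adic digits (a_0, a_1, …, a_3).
Σ a^n = 1/(1 − a) = 1/457;  first 4 digits = (1, 14, 4, 0)

v_19(a) = 1 ≥ 1, so the series converges in ℤ_19 to 1/(1 − a) = 1/(1 − (-456)) = 1/457. Expand this rational in ℤ_19: compute digits iteratively via d_i = x_i mod 19, x_{i+1} = (x_i − d_i)/19. The first 4 digits are (1, 14, 4, 0).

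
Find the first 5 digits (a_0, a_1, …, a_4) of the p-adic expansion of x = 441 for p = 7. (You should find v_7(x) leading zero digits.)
(a_0, …, a_4) = (0, 0, 2, 1, 0)

v_7(441) = 2, so a_0 = ... = a_1 = 0. Factor out: x = 7^2 · u with u = 9 a unit in ℤ_7. Expand u iteratively via a_{v+i} = u_i mod 7, u_{i+1} = (u_i − a_{v+i})/7:
  u_0 = 9;  a_2 = 2;  u_1 = (u_0 − 2)/7 = 1
  u_1 = 1;  a_3 = 1;  u_2 = (u_1 − 1)/7 = 0
  u_2 = 0;  a_4 = 0;  u_3 = (u_2 − 0)/7 = 0
Digits: (0, 0, 2, 1, 0).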